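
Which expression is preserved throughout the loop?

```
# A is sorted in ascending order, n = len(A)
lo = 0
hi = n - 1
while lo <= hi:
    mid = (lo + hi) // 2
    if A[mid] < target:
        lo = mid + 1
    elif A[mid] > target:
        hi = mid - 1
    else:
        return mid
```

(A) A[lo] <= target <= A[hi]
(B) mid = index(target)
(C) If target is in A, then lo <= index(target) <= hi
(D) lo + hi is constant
C

A loop invariant must hold before the first iteration and be re-established by every execution of the body.

(C) If target is in A, then lo <= index(target) <= hi: Before the loop [lo, hi] = [0, n-1] covers every index. When A[mid] < target, sortedness puts target strictly to the right of mid, so setting lo = mid + 1 keeps index(target) in [lo, hi]; symmetrically for hi = mid - 1. Hence 'if target is in A then lo <= index(target) <= hi' holds after every iteration, and when lo > hi it proves target is absent.

The other options fail:
(A) A[lo] <= target <= A[hi]: fails when target is not in A (e.g. target < A[0] already violates it before the loop), so it is not maintained in general.
(B) mid = index(target): mid is just the current probe; it equals index(target) only on the iteration that returns.
(D) lo + hi is constant: each iteration moves exactly one of lo, hi, so lo + hi changes (e.g. 0 + (n-1) becomes (mid+1) + (n-1)).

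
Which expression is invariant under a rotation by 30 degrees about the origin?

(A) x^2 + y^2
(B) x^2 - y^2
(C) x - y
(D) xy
A

A rotation by 30 degrees sends (x, y) to (sqrt(3)x/2 - y/2, x/2 + sqrt(3)y/2).
Substitute the transformed coordinates into each option and compare with the original:
(A) x^2 + y^2  ->  (sqrt(3)x/2 - y/2)^2 + (x/2 + sqrt(3)y/2)^2 = x^2 + y^2   [equals x^2 + y^2: invariant]
(B) x^2 - y^2  ->  (sqrt(3)x/2 - y/2)^2 - (x/2 + sqrt(3)y/2)^2 = x^2/2 - sqrt(3)xy - y^2/2   [differs from x^2 - y^2: not invariant]
(C) x - y  ->  (sqrt(3)x/2 - y/2) - (x/2 + sqrt(3)y/2) = -x/2 + sqrt(3)x/2 - sqrt(3)y/2 - y/2   [differs from x - y: not invariant]
(D) xy  ->  (sqrt(3)x/2 - y/2)(x/2 + sqrt(3)y/2) = sqrt(3)x^2/4 + xy/2 - sqrt(3)y^2/4   [differs from xy: not invariant]

Only option (A), x^2 + y^2, is unchanged by the transformation.
Geometrically, x^2 + y^2 is the squared distance from the origin, which every rotation about the origin preserves.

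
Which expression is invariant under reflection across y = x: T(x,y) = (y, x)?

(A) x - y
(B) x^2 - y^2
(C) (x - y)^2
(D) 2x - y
C

The map is reflection across y = x: T(x,y) = (y, x).
Substitute the transformed coordinates into each option and compare with the original:
(A) x - y  ->  (y) - (x) = -x + y   [differs from x - y: not invariant]
(B) x^2 - y^2  ->  (y)^2 - (x)^2 = -x^2 + y^2   [differs from x^2 - y^2: not invariant]
(C) (x - y)^2  ->  ((y) - (x))^2 = x^2 - 2xy + y^2   [equals (x - y)^2: invariant]
(D) 2x - y  ->  2(y) - (x) = -x + 2y   [differs from 2x - y: not invariant]

Only option (C), (x - y)^2, is unchanged by the transformation.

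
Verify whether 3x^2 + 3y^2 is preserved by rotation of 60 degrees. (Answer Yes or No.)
Yes

Applying rotation by 60 degrees: x' = x*cos(60 degrees) - y*sin(60 degrees) = x/2 - sqrt(3)y/2, y' = x*sin(60 degrees) + y*cos(60 degrees) = sqrt(3)x/2 + y/2

Substituting into 3x^2 + 3y^2:
3(x/2 - sqrt(3)y/2)^2 + 3(sqrt(3)x/2 + y/2)^2
= 3x^2 + 3y^2

This equals the original expression 3x^2 + 3y^2, so it IS invariant.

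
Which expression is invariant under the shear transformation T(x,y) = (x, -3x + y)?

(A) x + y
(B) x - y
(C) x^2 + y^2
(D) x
D

Under the shear T(x,y) = (x, -3x + y):
Substitute the transformed coordinates into each option and compare with the original:
(A) x + y  ->  (x) + (-3x + y) = -2x + y   [differs from x + y: not invariant]
(B) x - y  ->  (x) - (-3x + y) = 4x - y   [differs from x - y: not invariant]
(C) x^2 + y^2  ->  (x)^2 + (-3x + y)^2 = 10x^2 - 6xy + y^2   [differs from x^2 + y^2: not invariant]
(D) x  ->  (x) = x   [equals x: invariant]

Only option (D), x, is unchanged by the transformation.
A vertical shear moves points parallel to the y-axis, so the x-coordinate (and any function of x alone) is unchanged.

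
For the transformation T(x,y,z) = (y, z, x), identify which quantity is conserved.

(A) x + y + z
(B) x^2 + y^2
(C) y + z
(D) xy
A

Apply T(x,y,z) = (y, z, x) to each option, i.e. replace (x, y, z) by the transformed coordinates.
Substitute the transformed coordinates into each option and compare with the original:
(A) x + y + z  ->  (y) + (z) + (x) = x + y + z   [equals x + y + z: invariant]
(B) x^2 + y^2  ->  (y)^2 + (z)^2 = y^2 + z^2   [differs from x^2 + y^2: not invariant]
(C) y + z  ->  (z) + (x) = x + z   [differs from y + z: not invariant]
(D) xy  ->  (y)(z) = yz   [differs from xy: not invariant]

Only option (A), x + y + z, is unchanged by the transformation.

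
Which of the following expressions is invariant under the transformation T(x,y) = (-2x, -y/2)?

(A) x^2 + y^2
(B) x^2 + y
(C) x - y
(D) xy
D

An expression E(x,y) is invariant under T if E(T(x,y)) = E(x,y). Here T(x,y) = (-2x, -y/2).
Substitute the transformed coordinates into each option and compare with the original:
(A) x^2 + y^2  ->  (-2x)^2 + (-y/2)^2 = 4x^2 + y^2/4   [differs from x^2 + y^2: not invariant]
(B) x^2 + y  ->  (-2x)^2 + (-y/2) = 4x^2 - y/2   [differs from x^2 + y: not invariant]
(C) x - y  ->  (-2x) - (-y/2) = -2x + y/2   [differs from x - y: not invariant]
(D) xy  ->  (-2x)(-y/2) = xy   [equals xy: invariant]

Only option (D), xy, is unchanged by the transformation.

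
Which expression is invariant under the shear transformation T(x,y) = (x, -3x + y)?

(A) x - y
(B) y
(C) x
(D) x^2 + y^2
C

Under the shear T(x,y) = (x, -3x + y):
Substitute the transformed coordinates into each option and compare with the original:
(A) x - y  ->  (x) - (-3x + y) = 4x - y   [differs from x - y: not invariant]
(B) y  ->  (-3x + y) = -3x + y   [differs from y: not invariant]
(C) x  ->  (x) = x   [equals x: invariant]
(D) x^2 + y^2  ->  (x)^2 + (-3x + y)^2 = 10x^2 - 6xy + y^2   [differs from x^2 + y^2: not invariant]

Only option (C), x, is unchanged by the transformation.
A vertical shear moves points parallel to the y-axis, so the x-coordinate (and any function of x alone) is unchanged.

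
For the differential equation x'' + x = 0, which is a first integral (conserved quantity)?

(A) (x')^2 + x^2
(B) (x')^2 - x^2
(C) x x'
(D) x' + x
A

A first integral I satisfies dI/dt = 0 along every solution. Differentiate each option and use the equation of motion:
(A) d/dt[(x')^2 + x^2] = 2x'x'' + 2x x' = 2x'(-x) + 2x x' = 0
(B) d/dt[(x')^2 - x^2] = 2x'x'' - 2x x' = -4x x', not identically 0
(C) d/dt[x x'] = (x')^2 + x x'' = (x')^2 - x^2, not identically 0
(D) d/dt[x' + x] = x'' + x' = -x + x', not identically 0

Only (A) has zero time-derivative. So the energy-like quantity (x')^2 + x^2 is the first integral.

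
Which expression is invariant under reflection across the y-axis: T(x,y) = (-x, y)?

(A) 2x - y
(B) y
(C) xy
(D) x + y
B

The map is reflection across the y-axis: T(x,y) = (-x, y).
Substitute the transformed coordinates into each option and compare with the original:
(A) 2x - y  ->  2(-x) - (y) = -2x - y   [differs from 2x - y: not invariant]
(B) y  ->  (y) = y   [equals y: invariant]
(C) xy  ->  (-x)(y) = -xy   [differs from xy: not invariant]
(D) x + y  ->  (-x) + (y) = -x + y   [differs from x + y: not invariant]

Only option (B), y, is unchanged by the transformation.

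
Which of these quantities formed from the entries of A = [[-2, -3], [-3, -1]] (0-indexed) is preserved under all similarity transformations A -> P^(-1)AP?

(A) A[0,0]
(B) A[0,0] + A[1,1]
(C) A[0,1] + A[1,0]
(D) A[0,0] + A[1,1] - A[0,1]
B

A[0,0] + A[1,1] is the trace of A. By the cyclic property of the trace, tr(P^(-1)AP) = tr(APP^(-1)) = tr(A), so it is the same for every matrix similar to A.

The other combinations are not similarity invariants. For example, take P = [[1, -1], [0, 1]] (det P = 1), so P^(-1) = [[1, 1], [0, 1]] and
B = P^(-1)AP = [[-5, 1], [-3, 2]].
Evaluating each option on A and on B:
(A) A[0,0]: -2 for A, -5 for B -> changes
(B) A[0,0] + A[1,1]: -3 for A, -3 for B -> unchanged
(C) A[0,1] + A[1,0]: -6 for A, -2 for B -> changes
(D) A[0,0] + A[1,1] - A[0,1]: 0 for A, -4 for B -> changes

Only (B) A[0,0] + A[1,1] = -3 survives (and it does so for every P, not just this one), so it is the invariant.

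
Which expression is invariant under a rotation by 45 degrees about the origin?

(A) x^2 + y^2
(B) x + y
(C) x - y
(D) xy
A

A rotation by 45 degrees sends (x, y) to (sqrt(2)x/2 - sqrt(2)y/2, sqrt(2)x/2 + sqrt(2)y/2).
Substitute the transformed coordinates into each option and compare with the original:
(A) x^2 + y^2  ->  (sqrt(2)x/2 - sqrt(2)y/2)^2 + (sqrt(2)x/2 + sqrt(2)y/2)^2 = x^2 + y^2   [equals x^2 + y^2: invariant]
(B) x + y  ->  (sqrt(2)x/2 - sqrt(2)y/2) + (sqrt(2)x/2 + sqrt(2)y/2) = sqrt(2)x   [differs from x + y: not invariant]
(C) x - y  ->  (sqrt(2)x/2 - sqrt(2)y/2) - (sqrt(2)x/2 + sqrt(2)y/2) = -sqrt(2)y   [differs from x - y: not invariant]
(D) xy  ->  (sqrt(2)x/2 - sqrt(2)y/2)(sqrt(2)x/2 + sqrt(2)y/2) = x^2/2 - y^2/2   [differs from xy: not invariant]

Only option (A), x^2 + y^2, is unchanged by the transformation.
Geometrically, x^2 + y^2 is the squared distance from the origin, which every rotation about the origin preserves.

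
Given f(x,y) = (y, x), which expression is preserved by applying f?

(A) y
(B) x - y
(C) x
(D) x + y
D

For f(x,y) = (y, x):
After applying f: x' = y, y' = x. So x' + y' = y + x = x + y.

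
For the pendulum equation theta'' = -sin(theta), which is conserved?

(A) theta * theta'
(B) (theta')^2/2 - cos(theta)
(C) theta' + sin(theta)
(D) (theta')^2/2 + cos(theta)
B

A first integral I satisfies dI/dt = 0 along every solution. Differentiate each option and use the equation of motion:
(A) d/dt[theta * theta'] = (theta')^2 + theta theta'' = (theta')^2 - theta sin(theta), not identically 0
(B) d/dt[(theta')^2/2 - cos(theta)] = theta' theta'' + sin(theta) theta' = theta'(-sin(theta)) + theta' sin(theta) = 0
(C) d/dt[theta' + sin(theta)] = theta'' + cos(theta) theta' = -sin(theta) + theta' cos(theta), not identically 0
(D) d/dt[(theta')^2/2 + cos(theta)] = theta' theta'' - sin(theta) theta' = -2 theta' sin(theta), not identically 0

Only (B) has zero time-derivative. This is the total energy: kinetic (theta')^2/2 plus potential -cos(theta).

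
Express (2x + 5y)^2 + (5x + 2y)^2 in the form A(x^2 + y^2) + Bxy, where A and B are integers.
29(x^2 + y^2) + 40xy

Expanding: (2x + 5y)^2 = 4x^2 + 20xy + 25y^2
(5x + 2y)^2 = 25x^2 + 20xy + 4y^2
Sum = (4+25)(x^2+y^2) + 40xy = 29(x^2 + y^2) + 40xy
This is symmetric in x and y.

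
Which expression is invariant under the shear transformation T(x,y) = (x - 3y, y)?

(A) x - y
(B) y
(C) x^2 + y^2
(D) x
B

Under the shear T(x,y) = (x - 3y, y):
Substitute the transformed coordinates into each option and compare with the original:
(A) x - y  ->  (x - 3y) - (y) = x - 4y   [differs from x - y: not invariant]
(B) y  ->  (y) = y   [equals y: invariant]
(C) x^2 + y^2  ->  (x - 3y)^2 + (y)^2 = x^2 - 6xy + 10y^2   [differs from x^2 + y^2: not invariant]
(D) x  ->  (x - 3y) = x - 3y   [differs from x: not invariant]

Only option (B), y, is unchanged by the transformation.
A horizontal shear moves points parallel to the x-axis, so the y-coordinate (and any function of y alone) is unchanged.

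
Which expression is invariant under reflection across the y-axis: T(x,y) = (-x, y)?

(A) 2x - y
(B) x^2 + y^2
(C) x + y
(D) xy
B

The map is reflection across the y-axis: T(x,y) = (-x, y).
Substitute the transformed coordinates into each option and compare with the original:
(A) 2x - y  ->  2(-x) - (y) = -2x - y   [differs from 2x - y: not invariant]
(B) x^2 + y^2  ->  (-x)^2 + (y)^2 = x^2 + y^2   [equals x^2 + y^2: invariant]
(C) x + y  ->  (-x) + (y) = -x + y   [differs from x + y: not invariant]
(D) xy  ->  (-x)(y) = -xy   [differs from xy: not invariant]

Only option (B), x^2 + y^2, is unchanged by the transformation.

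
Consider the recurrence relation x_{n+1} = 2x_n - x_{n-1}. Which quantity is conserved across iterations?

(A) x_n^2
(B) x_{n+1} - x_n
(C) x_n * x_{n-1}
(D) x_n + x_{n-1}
B

For the recurrence x_{n+1} = 2x_n - x_{n-1}:

If x_{n+1} = 2x_n - x_{n-1}, then:
x_{n+1} - x_n = x_n - x_{n-1}
The first difference is constant throughout the sequence.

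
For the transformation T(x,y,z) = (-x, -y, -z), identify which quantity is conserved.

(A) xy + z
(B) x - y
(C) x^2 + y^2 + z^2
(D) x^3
C

Apply T(x,y,z) = (-x, -y, -z) to each option, i.e. replace (x, y, z) by the transformed coordinates.
Substitute the transformed coordinates into each option and compare with the original:
(A) xy + z  ->  (-x)(-y) + (-z) = xy - z   [differs from xy + z: not invariant]
(B) x - y  ->  (-x) - (-y) = -x + y   [differs from x - y: not invariant]
(C) x^2 + y^2 + z^2  ->  (-x)^2 + (-y)^2 + (-z)^2 = x^2 + y^2 + z^2   [equals x^2 + y^2 + z^2: invariant]
(D) x^3  ->  (-x)^3 = -x^3   [differs from x^3: not invariant]

Only option (C), x^2 + y^2 + z^2, is unchanged by the transformation.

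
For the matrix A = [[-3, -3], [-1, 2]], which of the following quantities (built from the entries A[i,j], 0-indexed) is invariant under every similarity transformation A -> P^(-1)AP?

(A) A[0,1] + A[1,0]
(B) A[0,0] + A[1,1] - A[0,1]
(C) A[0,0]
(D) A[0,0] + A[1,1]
D

A[0,0] + A[1,1] is the trace of A. By the cyclic property of the trace, tr(P^(-1)AP) = tr(APP^(-1)) = tr(A), so it is the same for every matrix similar to A.

The other combinations are not similarity invariants. For example, take P = [[2, 1], [1, 1]] (det P = 1), so P^(-1) = [[1, -1], [-1, 2]] and
B = P^(-1)AP = [[-9, -7], [9, 8]].
Evaluating each option on A and on B:
(A) A[0,1] + A[1,0]: -4 for A, 2 for B -> changes
(B) A[0,0] + A[1,1] - A[0,1]: 2 for A, 6 for B -> changes
(C) A[0,0]: -3 for A, -9 for B -> changes
(D) A[0,0] + A[1,1]: -1 for A, -1 for B -> unchanged

Only (D) A[0,0] + A[1,1] = -1 survives (and it does so for every P, not just this one), so it is the invariant.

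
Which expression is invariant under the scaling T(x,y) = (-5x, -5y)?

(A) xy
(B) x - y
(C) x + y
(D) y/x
D

Under the uniform scaling T(x,y) = (-5x, -5y):
Substitute the transformed coordinates into each option and compare with the original:
(A) xy  ->  (-5x)(-5y) = 25xy   [differs from xy: not invariant]
(B) x - y  ->  (-5x) - (-5y) = -5x + 5y   [differs from x - y: not invariant]
(C) x + y  ->  (-5x) + (-5y) = -5x - 5y   [differs from x + y: not invariant]
(D) y/x  ->  (-5y)/(-5x) = y/x   [equals y/x: invariant]

Only option (D), y/x, is unchanged by the transformation.
The common factor -5 cancels in a ratio of coordinates, while sums, products and sums of squares pick up factors of -5 or 25.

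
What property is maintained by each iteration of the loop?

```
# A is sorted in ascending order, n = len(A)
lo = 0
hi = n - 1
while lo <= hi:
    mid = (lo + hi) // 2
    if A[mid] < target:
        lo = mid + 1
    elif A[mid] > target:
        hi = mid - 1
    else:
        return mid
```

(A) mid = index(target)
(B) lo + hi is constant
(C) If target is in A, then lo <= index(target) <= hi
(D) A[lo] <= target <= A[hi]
C

A loop invariant must hold before the first iteration and be re-established by every execution of the body.

(C) If target is in A, then lo <= index(target) <= hi: Before the loop [lo, hi] = [0, n-1] covers every index. When A[mid] < target, sortedness puts target strictly to the right of mid, so setting lo = mid + 1 keeps index(target) in [lo, hi]; symmetrically for hi = mid - 1. Hence 'if target is in A then lo <= index(target) <= hi' holds after every iteration, and when lo > hi it proves target is absent.

The other options fail:
(A) mid = index(target): mid is just the current probe; it equals index(target) only on the iteration that returns.
(B) lo + hi is constant: each iteration moves exactly one of lo, hi, so lo + hi changes (e.g. 0 + (n-1) becomes (mid+1) + (n-1)).
(D) A[lo] <= target <= A[hi]: fails when target is not in A (e.g. target < A[0] already violates it before the loop), so it is not maintained in general.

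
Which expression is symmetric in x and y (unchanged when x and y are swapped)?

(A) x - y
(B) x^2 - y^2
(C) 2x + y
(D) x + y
D

A symmetric expression is unchanged when the variables are permuted; here the transformation to test is the swap (x, y) -> (y, x).
Substitute the transformed coordinates into each option and compare with the original:
(A) x - y  ->  (y) - (x) = -x + y   [differs from x - y: not invariant]
(B) x^2 - y^2  ->  (y)^2 - (x)^2 = -x^2 + y^2   [differs from x^2 - y^2: not invariant]
(C) 2x + y  ->  2(y) + (x) = x + 2y   [differs from 2x + y: not invariant]
(D) x + y  ->  (y) + (x) = x + y   [equals x + y: invariant]

Only option (D), x + y, is unchanged by the transformation.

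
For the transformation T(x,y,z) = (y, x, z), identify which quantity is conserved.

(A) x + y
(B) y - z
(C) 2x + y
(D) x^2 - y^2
A

Apply T(x,y,z) = (y, x, z) to each option, i.e. replace (x, y, z) by the transformed coordinates.
Substitute the transformed coordinates into each option and compare with the original:
(A) x + y  ->  (y) + (x) = x + y   [equals x + y: invariant]
(B) y - z  ->  (x) - (z) = x - z   [differs from y - z: not invariant]
(C) 2x + y  ->  2(y) + (x) = x + 2y   [differs from 2x + y: not invariant]
(D) x^2 - y^2  ->  (y)^2 - (x)^2 = -x^2 + y^2   [differs from x^2 - y^2: not invariant]

Only option (A), x + y, is unchanged by the transformation.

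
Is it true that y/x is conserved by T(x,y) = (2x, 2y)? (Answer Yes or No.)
Yes

Substitute T(x,y) = (2x, 2y) into the expression and compare with the original.

Original: y/x
After applying T: (2y)/(2x) = y/x

This is identical to the original y/x, so the expression is invariant.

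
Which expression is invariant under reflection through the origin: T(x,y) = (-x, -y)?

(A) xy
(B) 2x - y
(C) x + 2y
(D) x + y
A

The map is reflection through the origin: T(x,y) = (-x, -y).
Substitute the transformed coordinates into each option and compare with the original:
(A) xy  ->  (-x)(-y) = xy   [equals xy: invariant]
(B) 2x - y  ->  2(-x) - (-y) = -2x + y   [differs from 2x - y: not invariant]
(C) x + 2y  ->  (-x) + 2(-y) = -x - 2y   [differs from x + 2y: not invariant]
(D) x + y  ->  (-x) + (-y) = -x - y   [differs from x + y: not invariant]

Only option (A), xy, is unchanged by the transformation.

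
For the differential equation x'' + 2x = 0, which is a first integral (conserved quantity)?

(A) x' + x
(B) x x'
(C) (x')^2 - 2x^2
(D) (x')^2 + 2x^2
D

A first integral I satisfies dI/dt = 0 along every solution. Differentiate each option and use the equation of motion:
(A) d/dt[x' + x] = x'' + x' = -2x + x', not identically 0
(B) d/dt[x x'] = (x')^2 + x x'' = (x')^2 - 2x^2, not identically 0
(C) d/dt[(x')^2 - 2x^2] = 2x'x'' - 4x x' = -8x x', not identically 0
(D) d/dt[(x')^2 + 2x^2] = 2x'x'' + 4x x' = 2x'(-2x) + 4x x' = 0

Only (D) has zero time-derivative. So the energy-like quantity (x')^2 + 2x^2 is the first integral.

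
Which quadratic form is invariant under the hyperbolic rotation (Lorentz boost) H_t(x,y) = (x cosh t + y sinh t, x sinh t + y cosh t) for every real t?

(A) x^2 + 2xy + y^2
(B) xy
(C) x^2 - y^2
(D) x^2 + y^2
C

Write x' = x cosh t + y sinh t, y' = x sinh t + y cosh t and substitute into each option:
(A) x^2 + 2xy + y^2: (x' + y')^2 with x' + y' = (x + y)(cosh t + sinh t) = (x + y)e^t, so it becomes (x + y)^2 e^(2t)   [not invariant for t != 0]
(B) xy: (x cosh t + y sinh t)(x sinh t + y cosh t) = xy(cosh^2 t + sinh^2 t) + (x^2 + y^2) sinh t cosh t = xy cosh 2t + (x^2 + y^2)(sinh 2t)/2   [not invariant for t != 0]
(C) x^2 - y^2: (x cosh t + y sinh t)^2 - (x sinh t + y cosh t)^2 = x^2(cosh^2 t - sinh^2 t) + 2xy(cosh t sinh t - sinh t cosh t) + y^2(sinh^2 t - cosh^2 t) = x^2 - y^2   [invariant, using cosh^2 t - sinh^2 t = 1]
(D) x^2 + y^2: (x cosh t + y sinh t)^2 + (x sinh t + y cosh t)^2 = (x^2 + y^2)(cosh^2 t + sinh^2 t) + 4xy sinh t cosh t = (x^2 + y^2) cosh 2t + 2xy sinh 2t   [not invariant for t != 0]

Only (C) x^2 - y^2 is unchanged; it is the Minkowski form preserved by Lorentz boosts, just as x^2 + y^2 is preserved by ordinary rotations.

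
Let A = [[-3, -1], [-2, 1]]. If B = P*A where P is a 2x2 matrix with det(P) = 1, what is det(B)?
-5

By the multiplicative property of determinants, det(B) = det(P*A) = det(P) * det(A) = det(A),
so the determinant is invariant under multiplication by any determinant-1 matrix; we just need det(A).

det(A) = (-3)(1) - (-1)(-2) = -3 - 2 = -5

Therefore det(B) = 1 * (-5) = -5.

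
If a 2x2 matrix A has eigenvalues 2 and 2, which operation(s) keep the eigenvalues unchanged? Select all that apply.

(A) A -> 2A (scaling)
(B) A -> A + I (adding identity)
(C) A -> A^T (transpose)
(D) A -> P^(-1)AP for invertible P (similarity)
C and D

Eigenvalues are preserved by:
1. Similarity transformations: A -> P^(-1)AP (same characteristic polynomial)
2. Transpose: A^T has the same eigenvalues as A

Eigenvalues are NOT preserved by:
- Adding identity: eigenvalues become 2+1, 2+1
- Scaling: eigenvalues become 4, 4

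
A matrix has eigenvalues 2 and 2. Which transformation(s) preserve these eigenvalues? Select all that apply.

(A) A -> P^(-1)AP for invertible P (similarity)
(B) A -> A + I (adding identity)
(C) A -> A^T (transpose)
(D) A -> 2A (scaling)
A and C

Eigenvalues are preserved by:
1. Similarity transformations: A -> P^(-1)AP (same characteristic polynomial)
2. Transpose: A^T has the same eigenvalues as A

Eigenvalues are NOT preserved by:
- Adding identity: eigenvalues become 2+1, 2+1
- Scaling: eigenvalues become 4, 4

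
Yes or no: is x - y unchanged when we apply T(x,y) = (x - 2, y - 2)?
Yes

Substitute T(x,y) = (x - 2, y - 2) into the expression and compare with the original.

Original: x - y
After applying T: (x - 2) - (y - 2) = x - y

This is identical to the original x - y, so the expression is invariant.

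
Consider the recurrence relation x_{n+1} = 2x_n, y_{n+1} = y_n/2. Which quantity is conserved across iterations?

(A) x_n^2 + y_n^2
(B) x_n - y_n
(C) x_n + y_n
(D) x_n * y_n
D

For the recurrence x_{n+1} = 2x_n, y_{n+1} = y_n/2:

x_{n+1} * y_{n+1} = (2x_n) * (y_n/2) = x_n * y_n
The product is conserved.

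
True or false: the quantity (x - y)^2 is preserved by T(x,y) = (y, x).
True

Substitute T(x,y) = (y, x) into the expression and compare with the original.

Original: (x - y)^2
After applying T: ((y) - (x))^2 = x^2 - 2xy + y^2

This is identical to the original (x - y)^2, so the expression is invariant.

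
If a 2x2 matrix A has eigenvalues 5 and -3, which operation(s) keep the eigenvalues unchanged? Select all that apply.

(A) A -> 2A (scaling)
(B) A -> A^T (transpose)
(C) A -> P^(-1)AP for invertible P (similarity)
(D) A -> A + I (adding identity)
B and C

Eigenvalues are preserved by:
1. Similarity transformations: A -> P^(-1)AP (same characteristic polynomial)
2. Transpose: A^T has the same eigenvalues as A

Eigenvalues are NOT preserved by:
- Adding identity: eigenvalues become 5+1, -3+1
- Scaling: eigenvalues become 10, -6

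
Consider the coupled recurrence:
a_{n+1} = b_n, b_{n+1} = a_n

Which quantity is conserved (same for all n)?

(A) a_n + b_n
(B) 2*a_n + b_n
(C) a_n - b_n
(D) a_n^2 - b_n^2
A

Replace a_n by a_{n+1} = b_n and b_n by b_{n+1} = a_n in each option and simplify:
(A) a_n + b_n  ->  (b_n) + (a_n) = a_n + b_n   [conserved]
(B) 2*a_n + b_n  ->  2*(b_n) + (a_n) = a_n + 2*b_n   [not conserved]
(C) a_n - b_n  ->  (b_n) - (a_n) = -a_n + b_n   [not conserved]
(D) a_n^2 - b_n^2  ->  (b_n)^2 - (a_n)^2 = -a_n^2 + b_n^2   [not conserved]

Only (A) a_n + b_n returns to itself after one step, so it is the conserved quantity.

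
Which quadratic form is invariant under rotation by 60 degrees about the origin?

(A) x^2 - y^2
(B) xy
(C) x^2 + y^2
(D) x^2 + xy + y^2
C

Rotation by 60 degrees sends (x, y) to (x/2 - sqrt(3)y/2, sqrt(3)x/2 + y/2).
Substitute the transformed coordinates into each option and compare with the original:
(A) x^2 - y^2  ->  (x/2 - sqrt(3)y/2)^2 - (sqrt(3)x/2 + y/2)^2 = -x^2/2 - sqrt(3)xy + y^2/2   [differs from x^2 - y^2: not invariant]
(B) xy  ->  (x/2 - sqrt(3)y/2)(sqrt(3)x/2 + y/2) = sqrt(3)x^2/4 - xy/2 - sqrt(3)y^2/4   [differs from xy: not invariant]
(C) x^2 + y^2  ->  (x/2 - sqrt(3)y/2)^2 + (sqrt(3)x/2 + y/2)^2 = x^2 + y^2   [equals x^2 + y^2: invariant]
(D) x^2 + xy + y^2  ->  (x/2 - sqrt(3)y/2)^2 + (x/2 - sqrt(3)y/2)(sqrt(3)x/2 + y/2) + (sqrt(3)x/2 + y/2)^2 = sqrt(3)x^2/4 + x^2 - xy/2 - sqrt(3)y^2/4 + y^2   [differs from x^2 + xy + y^2: not invariant]

Only option (C), x^2 + y^2, is unchanged by the transformation.
x^2 + y^2 is the squared distance from the origin, which rotations preserve.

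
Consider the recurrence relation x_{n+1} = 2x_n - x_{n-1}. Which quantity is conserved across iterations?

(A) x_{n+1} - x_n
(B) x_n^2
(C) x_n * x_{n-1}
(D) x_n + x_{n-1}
A

For the recurrence x_{n+1} = 2x_n - x_{n-1}:

If x_{n+1} = 2x_n - x_{n-1}, then:
x_{n+1} - x_n = x_n - x_{n-1}
The first difference is constant throughout the sequence.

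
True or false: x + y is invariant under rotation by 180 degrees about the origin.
False

Applying rotation by 180 degrees: x' = x*cos(180 degrees) - y*sin(180 degrees) = -x, y' = x*sin(180 degrees) + y*cos(180 degrees) = -y

Substituting into x + y:
(-x) + (-y)
= -x - y

This differs from the original expression x + y, so it is NOT invariant.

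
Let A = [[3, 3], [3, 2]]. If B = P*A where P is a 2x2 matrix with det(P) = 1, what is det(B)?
-3

By the multiplicative property of determinants, det(B) = det(P*A) = det(P) * det(A) = det(A),
so the determinant is invariant under multiplication by any determinant-1 matrix; we just need det(A).

det(A) = (3)(2) - (3)(3) = 6 - 9 = -3

Therefore det(B) = 1 * (-3) = -3.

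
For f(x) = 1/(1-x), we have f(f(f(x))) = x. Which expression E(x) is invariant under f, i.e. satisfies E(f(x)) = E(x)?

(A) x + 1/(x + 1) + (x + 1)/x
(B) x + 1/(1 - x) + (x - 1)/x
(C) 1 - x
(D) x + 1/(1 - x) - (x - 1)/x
B

Replace x by f(x) = 1/(1 - x) in each option and simplify. As a quick numerical cross-check, also compare E(5) with E(f(5)) = E(-1/4).

(A) x + 1/(x + 1) + (x + 1)/x  ->  (1/(1 - x)) + 1/((1/(1 - x)) + 1) + ((1/(1 - x)) + 1)/(1/(1 - x)) = (-x^3 + 6x^2 - 11x + 7)/(x^2 - 3x + 2); check: E(5) = 191/30 but E(-1/4) = -23/12.   [not invariant]
(B) x + 1/(1 - x) + (x - 1)/x  ->  (1/(1 - x)) + 1/(1 - (1/(1 - x))) + ((1/(1 - x)) - 1)/(1/(1 - x)), which simplifies back to x + 1/(1 - x) + (x - 1)/x; check: E(5) = 111/20, E(-1/4) = 111/20.   [invariant]
(C) 1 - x  ->  1 - (1/(1 - x)) = x/(x - 1); check: E(5) = -4 but E(-1/4) = 5/4.   [not invariant]
(D) x + 1/(1 - x) - (x - 1)/x  ->  (1/(1 - x)) + 1/(1 - (1/(1 - x))) - ((1/(1 - x)) - 1)/(1/(1 - x)) = (x^2(1 - x) - x + (x - 1)^2)/(x(x - 1)); check: E(5) = 79/20 but E(-1/4) = -89/20.   [not invariant]

Only (B) is unchanged. Indeed f(f(x)) = 1/(1 - 1/(1-x)) = (1-x)/(-x) = (x-1)/x, so E(x) = x + f(x) + f(f(x)) is the sum over the whole 3-cycle; applying f just permutes the three terms cyclically (x -> f(x) -> f(f(x)) -> x), leaving the sum unchanged.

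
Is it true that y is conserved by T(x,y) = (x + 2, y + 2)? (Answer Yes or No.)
No

Substitute T(x,y) = (x + 2, y + 2) into the expression and compare with the original.

Original: y
After applying T: (y + 2) = y + 2

This differs from the original y (difference: 2), so the expression is NOT invariant.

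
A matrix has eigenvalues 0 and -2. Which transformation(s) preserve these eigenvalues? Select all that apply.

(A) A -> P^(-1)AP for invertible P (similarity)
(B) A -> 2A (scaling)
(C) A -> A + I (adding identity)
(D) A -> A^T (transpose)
A and D

Eigenvalues are preserved by:
1. Similarity transformations: A -> P^(-1)AP (same characteristic polynomial)
2. Transpose: A^T has the same eigenvalues as A

Eigenvalues are NOT preserved by:
- Adding identity: eigenvalues become 0+1, -2+1
- Scaling: eigenvalues become 0, -4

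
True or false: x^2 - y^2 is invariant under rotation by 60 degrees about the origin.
False

Applying rotation by 60 degrees: x' = x*cos(60 degrees) - y*sin(60 degrees) = x/2 - sqrt(3)y/2, y' = x*sin(60 degrees) + y*cos(60 degrees) = sqrt(3)x/2 + y/2

Substituting into x^2 - y^2:
(x/2 - sqrt(3)y/2)^2 - (sqrt(3)x/2 + y/2)^2
= -x^2/2 - sqrt(3)xy + y^2/2

This differs from the original expression x^2 - y^2, so it is NOT invariant.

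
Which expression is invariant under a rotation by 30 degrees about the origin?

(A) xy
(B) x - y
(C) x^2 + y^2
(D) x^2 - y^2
C

A rotation by 30 degrees sends (x, y) to (sqrt(3)x/2 - y/2, x/2 + sqrt(3)y/2).
Substitute the transformed coordinates into each option and compare with the original:
(A) xy  ->  (sqrt(3)x/2 - y/2)(x/2 + sqrt(3)y/2) = sqrt(3)x^2/4 + xy/2 - sqrt(3)y^2/4   [differs from xy: not invariant]
(B) x - y  ->  (sqrt(3)x/2 - y/2) - (x/2 + sqrt(3)y/2) = -x/2 + sqrt(3)x/2 - sqrt(3)y/2 - y/2   [differs from x - y: not invariant]
(C) x^2 + y^2  ->  (sqrt(3)x/2 - y/2)^2 + (x/2 + sqrt(3)y/2)^2 = x^2 + y^2   [equals x^2 + y^2: invariant]
(D) x^2 - y^2  ->  (sqrt(3)x/2 - y/2)^2 - (x/2 + sqrt(3)y/2)^2 = x^2/2 - sqrt(3)xy - y^2/2   [differs from x^2 - y^2: not invariant]

Only option (C), x^2 + y^2, is unchanged by the transformation.
Geometrically, x^2 + y^2 is the squared distance from the origin, which every rotation about the origin preserves.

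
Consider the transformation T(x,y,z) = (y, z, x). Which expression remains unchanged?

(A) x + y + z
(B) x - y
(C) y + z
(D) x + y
A

Apply T(x,y,z) = (y, z, x) to each option, i.e. replace (x, y, z) by the transformed coordinates.
Substitute the transformed coordinates into each option and compare with the original:
(A) x + y + z  ->  (y) + (z) + (x) = x + y + z   [equals x + y + z: invariant]
(B) x - y  ->  (y) - (z) = y - z   [differs from x - y: not invariant]
(C) y + z  ->  (z) + (x) = x + z   [differs from y + z: not invariant]
(D) x + y  ->  (y) + (z) = y + z   [differs from x + y: not invariant]

Only option (A), x + y + z, is unchanged by the transformation.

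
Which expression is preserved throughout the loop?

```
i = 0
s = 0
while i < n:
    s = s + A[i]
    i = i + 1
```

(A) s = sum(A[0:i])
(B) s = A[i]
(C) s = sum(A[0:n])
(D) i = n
A

A loop invariant must hold before the first iteration and be re-established by every execution of the body.

(A) s = sum(A[0:i]): Initially i = 0 and s = 0 = sum of the empty slice A[0:0]. If s = sum(A[0:i]) holds at the top of an iteration, the body sets s to sum(A[0:i]) + A[i] = sum(A[0:i+1]) and then i to i+1, so s = sum(A[0:i]) holds again. At exit i = n, giving s = sum(A[0:n]).

The other options fail:
(B) s = A[i]: after the first iteration s = A[0] but i = 1, so s = A[i] compares s with the wrong element (and fails in general).
(C) s = sum(A[0:n]): false before the loop (s = 0, not the full sum) -- it only becomes true at exit.
(D) i = n: false initially (i = 0); it is the exit condition, not an invariant.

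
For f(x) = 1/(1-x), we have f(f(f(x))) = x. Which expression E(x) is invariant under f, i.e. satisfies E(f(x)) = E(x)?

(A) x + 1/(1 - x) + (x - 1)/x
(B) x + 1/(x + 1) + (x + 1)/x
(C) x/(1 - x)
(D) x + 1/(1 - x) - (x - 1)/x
A

Replace x by f(x) = 1/(1 - x) in each option and simplify. As a quick numerical cross-check, also compare E(4) with E(f(4)) = E(-1/3).

(A) x + 1/(1 - x) + (x - 1)/x  ->  (1/(1 - x)) + 1/(1 - (1/(1 - x))) + ((1/(1 - x)) - 1)/(1/(1 - x)), which simplifies back to x + 1/(1 - x) + (x - 1)/x; check: E(4) = 53/12, E(-1/3) = 53/12.   [invariant]
(B) x + 1/(x + 1) + (x + 1)/x  ->  (1/(1 - x)) + 1/((1/(1 - x)) + 1) + ((1/(1 - x)) + 1)/(1/(1 - x)) = (-x^3 + 6x^2 - 11x + 7)/(x^2 - 3x + 2); check: E(4) = 109/20 but E(-1/3) = -5/6.   [not invariant]
(C) x/(1 - x)  ->  (1/(1 - x))/(1 - (1/(1 - x))) = -1/x; check: E(4) = -4/3 but E(-1/3) = -1/4.   [not invariant]
(D) x + 1/(1 - x) - (x - 1)/x  ->  (1/(1 - x)) + 1/(1 - (1/(1 - x))) - ((1/(1 - x)) - 1)/(1/(1 - x)) = (x^2(1 - x) - x + (x - 1)^2)/(x(x - 1)); check: E(4) = 35/12 but E(-1/3) = -43/12.   [not invariant]

Only (A) is unchanged. Indeed f(f(x)) = 1/(1 - 1/(1-x)) = (1-x)/(-x) = (x-1)/x, so E(x) = x + f(x) + f(f(x)) is the sum over the whole 3-cycle; applying f just permutes the three terms cyclically (x -> f(x) -> f(f(x)) -> x), leaving the sum unchanged.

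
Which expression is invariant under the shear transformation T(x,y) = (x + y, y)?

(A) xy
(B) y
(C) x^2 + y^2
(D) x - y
B

Under the shear T(x,y) = (x + y, y):
Substitute the transformed coordinates into each option and compare with the original:
(A) xy  ->  (x + y)(y) = xy + y^2   [differs from xy: not invariant]
(B) y  ->  (y) = y   [equals y: invariant]
(C) x^2 + y^2  ->  (x + y)^2 + (y)^2 = x^2 + 2xy + 2y^2   [differs from x^2 + y^2: not invariant]
(D) x - y  ->  (x + y) - (y) = x   [differs from x - y: not invariant]

Only option (B), y, is unchanged by the transformation.
A horizontal shear moves points parallel to the x-axis, so the y-coordinate (and any function of y alone) is unchanged.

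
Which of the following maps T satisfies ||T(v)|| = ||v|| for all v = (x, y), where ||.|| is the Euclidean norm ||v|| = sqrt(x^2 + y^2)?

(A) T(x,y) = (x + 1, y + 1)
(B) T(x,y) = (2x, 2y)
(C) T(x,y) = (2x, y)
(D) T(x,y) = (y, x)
D

A transformation preserves a norm if ||T(v)|| = ||v|| for every v; a single vector where the norm changes rules an option out.

(A) T(x,y) = (x + 1, y + 1): v = (1, 0) has norm sqrt((1)^2 + (0)^2) = 1, but T(v) = (2, 1) has norm sqrt(5) -- not preserved.
(B) T(x,y) = (2x, 2y): v = (1, 0) has norm sqrt((1)^2 + (0)^2) = 1, but T(v) = (2, 0) has norm 2 -- not preserved.
(C) T(x,y) = (2x, y): v = (1, 0) has norm sqrt((1)^2 + (0)^2) = 1, but T(v) = (2, 0) has norm 2 -- not preserved.
(D) T(x,y) = (y, x): preserves the norm -- it is an orthogonal map (a rotation/reflection), and (y)^2 + (x)^2 simplifies to x^2 + y^2.

Therefore the answer is (D).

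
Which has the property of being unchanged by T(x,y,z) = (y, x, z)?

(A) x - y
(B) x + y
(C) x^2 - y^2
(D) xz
B

Apply T(x,y,z) = (y, x, z) to each option, i.e. replace (x, y, z) by the transformed coordinates.
Substitute the transformed coordinates into each option and compare with the original:
(A) x - y  ->  (y) - (x) = -x + y   [differs from x - y: not invariant]
(B) x + y  ->  (y) + (x) = x + y   [equals x + y: invariant]
(C) x^2 - y^2  ->  (y)^2 - (x)^2 = -x^2 + y^2   [differs from x^2 - y^2: not invariant]
(D) xz  ->  (y)(z) = yz   [differs from xz: not invariant]

Only option (B), x + y, is unchanged by the transformation.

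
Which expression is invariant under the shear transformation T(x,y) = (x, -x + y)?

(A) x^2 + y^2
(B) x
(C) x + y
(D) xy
B

Under the shear T(x,y) = (x, -x + y):
Substitute the transformed coordinates into each option and compare with the original:
(A) x^2 + y^2  ->  (x)^2 + (-x + y)^2 = 2x^2 - 2xy + y^2   [differs from x^2 + y^2: not invariant]
(B) x  ->  (x) = x   [equals x: invariant]
(C) x + y  ->  (x) + (-x + y) = y   [differs from x + y: not invariant]
(D) xy  ->  (x)(-x + y) = -x^2 + xy   [differs from xy: not invariant]

Only option (B), x, is unchanged by the transformation.
A vertical shear moves points parallel to the y-axis, so the x-coordinate (and any function of x alone) is unchanged.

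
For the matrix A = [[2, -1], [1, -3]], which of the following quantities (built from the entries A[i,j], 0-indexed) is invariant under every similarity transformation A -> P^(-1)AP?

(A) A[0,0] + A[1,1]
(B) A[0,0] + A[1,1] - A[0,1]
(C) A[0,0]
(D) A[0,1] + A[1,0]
A

A[0,0] + A[1,1] is the trace of A. By the cyclic property of the trace, tr(P^(-1)AP) = tr(APP^(-1)) = tr(A), so it is the same for every matrix similar to A.

The other combinations are not similarity invariants. For example, take P = [[1, 1], [1, 2]] (det P = 1), so P^(-1) = [[2, -1], [-1, 1]] and
B = P^(-1)AP = [[4, 5], [-3, -5]].
Evaluating each option on A and on B:
(A) A[0,0] + A[1,1]: -1 for A, -1 for B -> unchanged
(B) A[0,0] + A[1,1] - A[0,1]: 0 for A, -6 for B -> changes
(C) A[0,0]: 2 for A, 4 for B -> changes
(D) A[0,1] + A[1,0]: 0 for A, 2 for B -> changes

Only (A) A[0,0] + A[1,1] = -1 survives (and it does so for every P, not just this one), so it is the invariant.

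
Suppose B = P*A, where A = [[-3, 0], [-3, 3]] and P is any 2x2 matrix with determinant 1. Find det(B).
-9

By the multiplicative property of determinants, det(B) = det(P*A) = det(P) * det(A) = det(A),
so the determinant is invariant under multiplication by any determinant-1 matrix; we just need det(A).

det(A) = (-3)(3) - (0)(-3) = -9 - 0 = -9

Therefore det(B) = 1 * (-9) = -9.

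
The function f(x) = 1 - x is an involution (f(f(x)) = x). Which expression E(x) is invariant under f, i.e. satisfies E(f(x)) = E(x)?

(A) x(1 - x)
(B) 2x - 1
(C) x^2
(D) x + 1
A

Replace x by f(x) = 1 - x in each option and simplify. As a quick numerical cross-check, also compare E(4) with E(f(4)) = E(-3).

(A) x(1 - x)  ->  (1 - x)(1 - (1 - x)), which simplifies back to x(1 - x); check: E(4) = -12, E(-3) = -12.   [invariant]
(B) 2x - 1  ->  2(1 - x) - 1 = 1 - 2x; check: E(4) = 7 but E(-3) = -7.   [not invariant]
(C) x^2  ->  (1 - x)^2 = (x - 1)^2; check: E(4) = 16 but E(-3) = 9.   [not invariant]
(D) x + 1  ->  (1 - x) + 1 = 2 - x; check: E(4) = 5 but E(-3) = -2.   [not invariant]

Only (A) is unchanged. E is symmetric under swapping x with f(x) = 1 - x, which is exactly what an involution does.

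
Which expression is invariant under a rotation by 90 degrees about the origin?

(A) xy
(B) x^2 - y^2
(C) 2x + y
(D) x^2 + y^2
D

A rotation by 90 degrees sends (x, y) to (-y, x).
Substitute the transformed coordinates into each option and compare with the original:
(A) xy  ->  (-y)(x) = -xy   [differs from xy: not invariant]
(B) x^2 - y^2  ->  (-y)^2 - (x)^2 = -x^2 + y^2   [differs from x^2 - y^2: not invariant]
(C) 2x + y  ->  2(-y) + (x) = x - 2y   [differs from 2x + y: not invariant]
(D) x^2 + y^2  ->  (-y)^2 + (x)^2 = x^2 + y^2   [equals x^2 + y^2: invariant]

Only option (D), x^2 + y^2, is unchanged by the transformation.
Geometrically, x^2 + y^2 is the squared distance from the origin, which every rotation about the origin preserves.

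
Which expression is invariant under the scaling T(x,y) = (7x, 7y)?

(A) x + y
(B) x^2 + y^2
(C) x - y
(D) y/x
D

Under the uniform scaling T(x,y) = (7x, 7y):
Substitute the transformed coordinates into each option and compare with the original:
(A) x + y  ->  (7x) + (7y) = 7x + 7y   [differs from x + y: not invariant]
(B) x^2 + y^2  ->  (7x)^2 + (7y)^2 = 49x^2 + 49y^2   [differs from x^2 + y^2: not invariant]
(C) x - y  ->  (7x) - (7y) = 7x - 7y   [differs from x - y: not invariant]
(D) y/x  ->  (7y)/(7x) = y/x   [equals y/x: invariant]

Only option (D), y/x, is unchanged by the transformation.
The common factor 7 cancels in a ratio of coordinates, while sums, products and sums of squares pick up factors of 7 or 49.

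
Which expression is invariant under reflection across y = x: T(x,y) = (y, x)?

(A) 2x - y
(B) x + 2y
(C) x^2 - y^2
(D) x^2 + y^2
D

The map is reflection across y = x: T(x,y) = (y, x).
Substitute the transformed coordinates into each option and compare with the original:
(A) 2x - y  ->  2(y) - (x) = -x + 2y   [differs from 2x - y: not invariant]
(B) x + 2y  ->  (y) + 2(x) = 2x + y   [differs from x + 2y: not invariant]
(C) x^2 - y^2  ->  (y)^2 - (x)^2 = -x^2 + y^2   [differs from x^2 - y^2: not invariant]
(D) x^2 + y^2  ->  (y)^2 + (x)^2 = x^2 + y^2   [equals x^2 + y^2: invariant]

Only option (D), x^2 + y^2, is unchanged by the transformation.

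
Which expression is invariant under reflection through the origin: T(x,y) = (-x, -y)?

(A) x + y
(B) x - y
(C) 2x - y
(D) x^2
D

The map is reflection through the origin: T(x,y) = (-x, -y).
Substitute the transformed coordinates into each option and compare with the original:
(A) x + y  ->  (-x) + (-y) = -x - y   [differs from x + y: not invariant]
(B) x - y  ->  (-x) - (-y) = -x + y   [differs from x - y: not invariant]
(C) 2x - y  ->  2(-x) - (-y) = -2x + y   [differs from 2x - y: not invariant]
(D) x^2  ->  (-x)^2 = x^2   [equals x^2: invariant]

Only option (D), x^2, is unchanged by the transformation.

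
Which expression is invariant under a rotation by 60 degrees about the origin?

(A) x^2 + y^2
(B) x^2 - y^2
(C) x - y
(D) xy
A

A rotation by 60 degrees sends (x, y) to (x/2 - sqrt(3)y/2, sqrt(3)x/2 + y/2).
Substitute the transformed coordinates into each option and compare with the original:
(A) x^2 + y^2  ->  (x/2 - sqrt(3)y/2)^2 + (sqrt(3)x/2 + y/2)^2 = x^2 + y^2   [equals x^2 + y^2: invariant]
(B) x^2 - y^2  ->  (x/2 - sqrt(3)y/2)^2 - (sqrt(3)x/2 + y/2)^2 = -x^2/2 - sqrt(3)xy + y^2/2   [differs from x^2 - y^2: not invariant]
(C) x - y  ->  (x/2 - sqrt(3)y/2) - (sqrt(3)x/2 + y/2) = -sqrt(3)x/2 + x/2 - sqrt(3)y/2 - y/2   [differs from x - y: not invariant]
(D) xy  ->  (x/2 - sqrt(3)y/2)(sqrt(3)x/2 + y/2) = sqrt(3)x^2/4 - xy/2 - sqrt(3)y^2/4   [differs from xy: not invariant]

Only option (A), x^2 + y^2, is unchanged by the transformation.
Geometrically, x^2 + y^2 is the squared distance from the origin, which every rotation about the origin preserves.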